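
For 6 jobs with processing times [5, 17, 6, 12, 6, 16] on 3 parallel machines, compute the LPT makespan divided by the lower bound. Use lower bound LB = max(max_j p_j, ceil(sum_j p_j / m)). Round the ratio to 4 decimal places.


LPT order: [17, 16, 12, 6, 6, 5]
Machine loads after assignment: [22, 22, 18]
LPT makespan = 22
Lower bound = max(max_job, ceil(total/3)) = max(17, 21) = 21
Ratio = 22 / 21 = 1.0476

1.0476


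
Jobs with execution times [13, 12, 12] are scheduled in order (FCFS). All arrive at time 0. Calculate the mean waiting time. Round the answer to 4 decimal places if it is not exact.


FCFS order (as given): [13, 12, 12]
Waiting times:
  Job 1: wait = 0
  Job 2: wait = 13
  Job 3: wait = 25
Sum of waiting times = 38
Average waiting time = 38/3 = 12.6667

12.6667


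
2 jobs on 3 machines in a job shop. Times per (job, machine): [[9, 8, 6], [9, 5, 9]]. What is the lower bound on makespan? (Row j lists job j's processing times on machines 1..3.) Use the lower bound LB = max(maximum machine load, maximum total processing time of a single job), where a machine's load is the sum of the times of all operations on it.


Machine loads:
  Machine 1: 9 + 9 = 18
  Machine 2: 8 + 5 = 13
  Machine 3: 6 + 9 = 15
Max machine load = 18
Job totals:
  Job 1: 23
  Job 2: 23
Max job total = 23
Lower bound = max(18, 23) = 23

23


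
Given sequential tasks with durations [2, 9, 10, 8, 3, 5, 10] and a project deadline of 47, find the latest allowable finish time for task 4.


LF(activity 4) = deadline - sum of successor durations
Successors: activities 5 through 7 with durations [3, 5, 10]
Sum of successor durations = 18
LF = 47 - 18 = 29

29


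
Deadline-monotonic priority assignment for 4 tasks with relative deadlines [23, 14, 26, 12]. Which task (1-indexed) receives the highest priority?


Sort tasks by relative deadline (ascending):
  Task 4: deadline = 12
  Task 2: deadline = 14
  Task 1: deadline = 23
  Task 3: deadline = 26
Priority order (highest first): [4, 2, 1, 3]
Highest priority task = 4

4


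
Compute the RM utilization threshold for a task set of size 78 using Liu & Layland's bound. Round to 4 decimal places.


Compute 2^(1/78) = 1.0089261045
Subtract 1: 1.0089261045 - 1 = 0.0089261045
Multiply by n: 78 * 0.0089261045 = 0.6962361510
Round to 4 dp: 0.6962

0.6962


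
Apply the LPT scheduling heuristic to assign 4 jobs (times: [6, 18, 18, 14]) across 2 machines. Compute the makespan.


Sort jobs in decreasing order (LPT): [18, 18, 14, 6]
Assign each job to the least loaded machine:
  Machine 1: jobs [18, 14], load = 32
  Machine 2: jobs [18, 6], load = 24
Makespan = max load = 32

32


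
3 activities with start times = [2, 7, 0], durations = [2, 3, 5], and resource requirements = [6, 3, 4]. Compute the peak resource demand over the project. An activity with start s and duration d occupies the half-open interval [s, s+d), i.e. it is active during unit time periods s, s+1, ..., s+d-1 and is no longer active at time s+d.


Each activity i is active on [start_i, start_i + duration_i).
Compute total resource usage per time slot:
  t=0: active resources = [4], total = 4
  t=1: active resources = [4], total = 4
  t=2: active resources = [6, 4], total = 10
  t=3: active resources = [6, 4], total = 10
  t=4: active resources = [4], total = 4
  t=5: active resources = [], total = 0
  t=6: active resources = [], total = 0
  t=7: active resources = [3], total = 3
  t=8: active resources = [3], total = 3
  t=9: active resources = [3], total = 3
Peak resource demand = 10

10


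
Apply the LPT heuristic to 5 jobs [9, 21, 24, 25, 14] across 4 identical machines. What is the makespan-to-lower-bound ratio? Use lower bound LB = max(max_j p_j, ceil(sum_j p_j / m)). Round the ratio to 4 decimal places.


LPT order: [25, 24, 21, 14, 9]
Machine loads after assignment: [25, 24, 21, 23]
LPT makespan = 25
Lower bound = max(max_job, ceil(total/4)) = max(25, 24) = 25
Ratio = 25 / 25 = 1.0

1.0


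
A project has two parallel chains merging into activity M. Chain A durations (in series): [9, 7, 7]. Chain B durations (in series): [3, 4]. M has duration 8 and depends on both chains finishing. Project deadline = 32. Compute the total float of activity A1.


Forward pass: ES(A1) = sum of predecessors on chain A = 0
EF = ES + duration = 0 + 9 = 9
Backward pass: LF(M) = deadline = 32; LS(M) = 32 - 8 = 24
LF(A1) = LS(M) - sum(successors on chain A) = 24 - 14 = 10
LS = LF - duration = 10 - 9 = 1
Total float = LS - ES = 1 - 0 = 1

1


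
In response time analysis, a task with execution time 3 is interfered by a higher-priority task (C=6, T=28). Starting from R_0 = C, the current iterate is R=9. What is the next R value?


R_next = C + ceil(R_prev / T_hp) * C_hp
ceil(9 / 28) = ceil(0.3214) = 1
Interference = 1 * 6 = 6
R_next = 3 + 6 = 9
R_next = R_prev, so the iteration has converged (response time = 9).

9


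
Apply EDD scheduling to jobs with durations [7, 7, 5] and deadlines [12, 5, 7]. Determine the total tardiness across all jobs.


Sort by due date (EDD order): [(7, 5), (5, 7), (7, 12)]
Compute completion times and tardiness:
  Job 1: p=7, d=5, C=7, tardiness=max(0,7-5)=2
  Job 2: p=5, d=7, C=12, tardiness=max(0,12-7)=5
  Job 3: p=7, d=12, C=19, tardiness=max(0,19-12)=7
Total tardiness = 14

14


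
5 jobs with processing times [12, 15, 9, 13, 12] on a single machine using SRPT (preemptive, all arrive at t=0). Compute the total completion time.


Since all jobs arrive at t=0, SRPT equals SPT ordering.
SPT order: [9, 12, 12, 13, 15]
Completion times:
  Job 1: p=9, C=9
  Job 2: p=12, C=21
  Job 3: p=12, C=33
  Job 4: p=13, C=46
  Job 5: p=15, C=61
Total completion time = 9 + 21 + 33 + 46 + 61 = 170

170


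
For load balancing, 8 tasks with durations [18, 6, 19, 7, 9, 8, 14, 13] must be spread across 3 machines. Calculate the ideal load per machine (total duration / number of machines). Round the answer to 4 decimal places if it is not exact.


Total processing time = 18 + 6 + 19 + 7 + 9 + 8 + 14 + 13 = 94
Number of machines = 3
Ideal balanced load = 94 / 3 = 31.3333

31.3333


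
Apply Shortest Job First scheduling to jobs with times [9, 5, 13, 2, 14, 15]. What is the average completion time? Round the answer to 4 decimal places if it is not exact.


SJF order (ascending): [2, 5, 9, 13, 14, 15]
Completion times:
  Job 1: burst=2, C=2
  Job 2: burst=5, C=7
  Job 3: burst=9, C=16
  Job 4: burst=13, C=29
  Job 5: burst=14, C=43
  Job 6: burst=15, C=58
Average completion = 155/6 = 25.8333

25.8333


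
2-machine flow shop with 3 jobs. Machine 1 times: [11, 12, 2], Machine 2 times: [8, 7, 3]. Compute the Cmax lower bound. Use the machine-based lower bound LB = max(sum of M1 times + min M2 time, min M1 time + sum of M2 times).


LB1 = sum(M1 times) + min(M2 times) = 25 + 3 = 28
LB2 = min(M1 times) + sum(M2 times) = 2 + 18 = 20
Lower bound = max(LB1, LB2) = max(28, 20) = 28

28


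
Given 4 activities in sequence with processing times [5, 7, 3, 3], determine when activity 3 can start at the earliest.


Activity 3 starts after activities 1 through 2 complete.
Predecessor durations: [5, 7]
ES = 5 + 7 = 12

12


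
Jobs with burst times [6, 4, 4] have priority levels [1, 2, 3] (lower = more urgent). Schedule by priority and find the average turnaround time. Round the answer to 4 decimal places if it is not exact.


Sort by priority (ascending = highest first):
Order: [(1, 6), (2, 4), (3, 4)]
Completion times:
  Priority 1, burst=6, C=6
  Priority 2, burst=4, C=10
  Priority 3, burst=4, C=14
Average turnaround = 30/3 = 10.0

10.0


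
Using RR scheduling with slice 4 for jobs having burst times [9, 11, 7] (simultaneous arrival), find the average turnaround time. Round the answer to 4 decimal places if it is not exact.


Time quantum = 4
Execution trace:
  J1 runs 4 units, time = 4
  J2 runs 4 units, time = 8
  J3 runs 4 units, time = 12
  J1 runs 4 units, time = 16
  J2 runs 4 units, time = 20
  J3 runs 3 units, time = 23
  J1 runs 1 units, time = 24
  J2 runs 3 units, time = 27
Finish times: [24, 27, 23]
Average turnaround = 74/3 = 24.6667

24.6667


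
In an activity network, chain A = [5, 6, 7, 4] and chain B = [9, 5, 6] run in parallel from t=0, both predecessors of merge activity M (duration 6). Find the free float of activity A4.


ES(A4) = sum of predecessors on chain A = 18
EF(A4) = ES + duration = 18 + 4 = 22
Successor of A4 is M. ES(M) = max(sum(A), sum(B)) = max(22, 20) = 22
Free float = ES(successor) - EF(current) = 22 - 22 = 0

0


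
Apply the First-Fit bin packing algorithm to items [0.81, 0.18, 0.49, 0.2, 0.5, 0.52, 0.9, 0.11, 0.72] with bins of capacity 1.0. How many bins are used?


Place items sequentially using First-Fit:
  Item 0.81 -> new Bin 1
  Item 0.18 -> Bin 1 (now 0.99)
  Item 0.49 -> new Bin 2
  Item 0.2 -> Bin 2 (now 0.69)
  Item 0.5 -> new Bin 3
  Item 0.52 -> new Bin 4
  Item 0.9 -> new Bin 5
  Item 0.11 -> Bin 2 (now 0.8)
  Item 0.72 -> new Bin 6
Total bins used = 6

6


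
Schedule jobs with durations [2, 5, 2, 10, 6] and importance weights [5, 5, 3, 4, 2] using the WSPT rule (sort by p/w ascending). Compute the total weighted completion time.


Compute p/w ratios and sort ascending (WSPT): [(2, 5), (2, 3), (5, 5), (10, 4), (6, 2)]
Compute weighted completion times:
  Job (p=2,w=5): C=2, w*C=5*2=10
  Job (p=2,w=3): C=4, w*C=3*4=12
  Job (p=5,w=5): C=9, w*C=5*9=45
  Job (p=10,w=4): C=19, w*C=4*19=76
  Job (p=6,w=2): C=25, w*C=2*25=50
Total weighted completion time = 193

193


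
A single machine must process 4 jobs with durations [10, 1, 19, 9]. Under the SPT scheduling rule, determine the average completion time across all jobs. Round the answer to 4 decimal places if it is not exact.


Sort jobs by processing time (SPT order): [1, 9, 10, 19]
Compute completion times sequentially:
  Job 1: processing = 1, completes at 1
  Job 2: processing = 9, completes at 10
  Job 3: processing = 10, completes at 20
  Job 4: processing = 19, completes at 39
Sum of completion times = 70
Average completion time = 70/4 = 17.5

17.5


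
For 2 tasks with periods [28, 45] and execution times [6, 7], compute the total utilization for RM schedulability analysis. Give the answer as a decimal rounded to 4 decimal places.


Compute individual utilizations (exact fractions):
  Task 1: C/T = 6/28 = 3/14 (approx. 0.2143)
  Task 2: C/T = 7/45 (approx. 0.1556)
Total utilization U = 3/14 + 7/45 = 233/630
Rounded to 4 decimal places: U = 0.3698
RM (Liu & Layland) bound for 2 tasks = 0.828427; compare with U = 233/630 (approx. 0.369841)
U <= bound, so schedulable by RM sufficient condition.

0.3698


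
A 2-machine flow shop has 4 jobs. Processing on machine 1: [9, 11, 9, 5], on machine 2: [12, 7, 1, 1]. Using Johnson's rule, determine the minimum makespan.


Apply Johnson's rule:
  Group 1 (a <= b): [(1, 9, 12)]
  Group 2 (a > b): [(2, 11, 7), (3, 9, 1), (4, 5, 1)]
Optimal job order: [1, 2, 3, 4]
Schedule:
  Job 1: M1 done at 9, M2 done at 21
  Job 2: M1 done at 20, M2 done at 28
  Job 3: M1 done at 29, M2 done at 30
  Job 4: M1 done at 34, M2 done at 35
Makespan = 35

35


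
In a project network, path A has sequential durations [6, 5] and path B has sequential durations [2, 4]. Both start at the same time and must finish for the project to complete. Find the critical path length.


Path A total = 6 + 5 = 11
Path B total = 2 + 4 = 6
Critical path = longest path = max(11, 6) = 11

11


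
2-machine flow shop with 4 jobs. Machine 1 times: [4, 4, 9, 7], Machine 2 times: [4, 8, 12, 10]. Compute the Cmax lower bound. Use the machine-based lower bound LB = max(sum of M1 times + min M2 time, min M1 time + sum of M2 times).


LB1 = sum(M1 times) + min(M2 times) = 24 + 4 = 28
LB2 = min(M1 times) + sum(M2 times) = 4 + 34 = 38
Lower bound = max(LB1, LB2) = max(28, 38) = 38

38


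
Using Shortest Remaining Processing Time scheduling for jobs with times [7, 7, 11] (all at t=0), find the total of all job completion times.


Since all jobs arrive at t=0, SRPT equals SPT ordering.
SPT order: [7, 7, 11]
Completion times:
  Job 1: p=7, C=7
  Job 2: p=7, C=14
  Job 3: p=11, C=25
Total completion time = 7 + 14 + 25 = 46

46


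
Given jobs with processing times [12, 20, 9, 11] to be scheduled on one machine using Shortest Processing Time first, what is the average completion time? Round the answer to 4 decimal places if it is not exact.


Sort jobs by processing time (SPT order): [9, 11, 12, 20]
Compute completion times sequentially:
  Job 1: processing = 9, completes at 9
  Job 2: processing = 11, completes at 20
  Job 3: processing = 12, completes at 32
  Job 4: processing = 20, completes at 52
Sum of completion times = 113
Average completion time = 113/4 = 28.25

28.25


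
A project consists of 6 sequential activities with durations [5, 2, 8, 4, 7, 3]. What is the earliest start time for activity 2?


Activity 2 starts after activities 1 through 1 complete.
Predecessor durations: [5]
ES = 5 = 5

5


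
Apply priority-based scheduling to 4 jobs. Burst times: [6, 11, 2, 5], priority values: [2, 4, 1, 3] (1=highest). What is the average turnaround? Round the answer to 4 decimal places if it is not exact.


Sort by priority (ascending = highest first):
Order: [(1, 2), (2, 6), (3, 5), (4, 11)]
Completion times:
  Priority 1, burst=2, C=2
  Priority 2, burst=6, C=8
  Priority 3, burst=5, C=13
  Priority 4, burst=11, C=24
Average turnaround = 47/4 = 11.75

11.75


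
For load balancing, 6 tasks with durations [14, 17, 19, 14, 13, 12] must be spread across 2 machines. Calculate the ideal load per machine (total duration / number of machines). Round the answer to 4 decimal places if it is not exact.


Total processing time = 14 + 17 + 19 + 14 + 13 + 12 = 89
Number of machines = 2
Ideal balanced load = 89 / 2 = 44.5

44.5


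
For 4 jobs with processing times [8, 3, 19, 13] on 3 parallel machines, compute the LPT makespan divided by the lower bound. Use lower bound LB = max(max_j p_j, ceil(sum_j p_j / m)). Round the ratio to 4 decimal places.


LPT order: [19, 13, 8, 3]
Machine loads after assignment: [19, 13, 11]
LPT makespan = 19
Lower bound = max(max_job, ceil(total/3)) = max(19, 15) = 19
Ratio = 19 / 19 = 1.0

1.0


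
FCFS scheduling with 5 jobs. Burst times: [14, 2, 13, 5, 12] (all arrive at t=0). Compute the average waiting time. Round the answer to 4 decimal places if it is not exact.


FCFS order (as given): [14, 2, 13, 5, 12]
Waiting times:
  Job 1: wait = 0
  Job 2: wait = 14
  Job 3: wait = 16
  Job 4: wait = 29
  Job 5: wait = 34
Sum of waiting times = 93
Average waiting time = 93/5 = 18.6

18.6


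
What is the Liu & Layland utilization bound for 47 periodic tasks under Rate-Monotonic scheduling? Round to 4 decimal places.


Compute 2^(1/47) = 1.0148570979
Subtract 1: 1.0148570979 - 1 = 0.0148570979
Multiply by n: 47 * 0.0148570979 = 0.6982836013
Round to 4 dp: 0.6983

0.6983


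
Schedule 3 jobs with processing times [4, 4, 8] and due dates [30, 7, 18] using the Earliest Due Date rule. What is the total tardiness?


Sort by due date (EDD order): [(4, 7), (8, 18), (4, 30)]
Compute completion times and tardiness:
  Job 1: p=4, d=7, C=4, tardiness=max(0,4-7)=0
  Job 2: p=8, d=18, C=12, tardiness=max(0,12-18)=0
  Job 3: p=4, d=30, C=16, tardiness=max(0,16-30)=0
Total tardiness = 0

0


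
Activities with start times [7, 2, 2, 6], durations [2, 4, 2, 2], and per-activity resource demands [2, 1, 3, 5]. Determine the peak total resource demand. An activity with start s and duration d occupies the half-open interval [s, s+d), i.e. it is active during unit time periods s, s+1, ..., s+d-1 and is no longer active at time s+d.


Each activity i is active on [start_i, start_i + duration_i).
Compute total resource usage per time slot:
  t=0: active resources = [], total = 0
  t=1: active resources = [], total = 0
  t=2: active resources = [1, 3], total = 4
  t=3: active resources = [1, 3], total = 4
  t=4: active resources = [1], total = 1
  t=5: active resources = [1], total = 1
  t=6: active resources = [5], total = 5
  t=7: active resources = [2, 5], total = 7
  t=8: active resources = [2], total = 2
Peak resource demand = 7

7


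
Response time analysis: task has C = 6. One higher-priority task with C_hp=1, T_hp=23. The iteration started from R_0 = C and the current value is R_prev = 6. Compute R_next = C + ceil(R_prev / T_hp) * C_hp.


R_next = C + ceil(R_prev / T_hp) * C_hp
ceil(6 / 23) = ceil(0.2609) = 1
Interference = 1 * 1 = 1
R_next = 6 + 1 = 7

7


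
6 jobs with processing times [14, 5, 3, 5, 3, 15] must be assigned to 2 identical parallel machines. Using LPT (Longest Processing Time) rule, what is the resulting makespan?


Sort jobs in decreasing order (LPT): [15, 14, 5, 5, 3, 3]
Assign each job to the least loaded machine:
  Machine 1: jobs [15, 5, 3], load = 23
  Machine 2: jobs [14, 5, 3], load = 22
Makespan = max load = 23

23


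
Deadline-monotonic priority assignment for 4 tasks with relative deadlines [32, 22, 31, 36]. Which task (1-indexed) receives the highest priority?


Sort tasks by relative deadline (ascending):
  Task 2: deadline = 22
  Task 3: deadline = 31
  Task 1: deadline = 32
  Task 4: deadline = 36
Priority order (highest first): [2, 3, 1, 4]
Highest priority task = 2

2


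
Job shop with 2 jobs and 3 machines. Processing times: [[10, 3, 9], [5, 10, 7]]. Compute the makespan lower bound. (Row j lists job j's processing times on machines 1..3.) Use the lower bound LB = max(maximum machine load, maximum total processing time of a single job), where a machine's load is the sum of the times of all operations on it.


Machine loads:
  Machine 1: 10 + 5 = 15
  Machine 2: 3 + 10 = 13
  Machine 3: 9 + 7 = 16
Max machine load = 16
Job totals:
  Job 1: 22
  Job 2: 22
Max job total = 22
Lower bound = max(16, 22) = 22

22


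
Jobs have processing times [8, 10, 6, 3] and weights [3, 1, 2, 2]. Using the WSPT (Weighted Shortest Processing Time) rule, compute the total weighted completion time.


Compute p/w ratios and sort ascending (WSPT): [(3, 2), (8, 3), (6, 2), (10, 1)]
Compute weighted completion times:
  Job (p=3,w=2): C=3, w*C=2*3=6
  Job (p=8,w=3): C=11, w*C=3*11=33
  Job (p=6,w=2): C=17, w*C=2*17=34
  Job (p=10,w=1): C=27, w*C=1*27=27
Total weighted completion time = 100

100


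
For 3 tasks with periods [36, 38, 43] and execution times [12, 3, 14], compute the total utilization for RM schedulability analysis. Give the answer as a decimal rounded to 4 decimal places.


Compute individual utilizations (exact fractions):
  Task 1: C/T = 12/36 = 1/3 (approx. 0.3333)
  Task 2: C/T = 3/38 (approx. 0.0789)
  Task 3: C/T = 14/43 (approx. 0.3256)
Total utilization U = 1/3 + 3/38 + 14/43 = 3617/4902
Rounded to 4 decimal places: U = 0.7379
RM (Liu & Layland) bound for 3 tasks = 0.779763; compare with U = 3617/4902 (approx. 0.737862)
U <= bound, so schedulable by RM sufficient condition.

0.7379


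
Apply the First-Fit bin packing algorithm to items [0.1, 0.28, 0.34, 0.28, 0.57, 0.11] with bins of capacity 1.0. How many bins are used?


Place items sequentially using First-Fit:
  Item 0.1 -> new Bin 1
  Item 0.28 -> Bin 1 (now 0.38)
  Item 0.34 -> Bin 1 (now 0.72)
  Item 0.28 -> Bin 1 (now 1.0)
  Item 0.57 -> new Bin 2
  Item 0.11 -> Bin 2 (now 0.68)
Total bins used = 2

2


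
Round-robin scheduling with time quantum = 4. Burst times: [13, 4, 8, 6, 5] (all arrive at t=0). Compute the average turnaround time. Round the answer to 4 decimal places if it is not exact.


Time quantum = 4
Execution trace:
  J1 runs 4 units, time = 4
  J2 runs 4 units, time = 8
  J3 runs 4 units, time = 12
  J4 runs 4 units, time = 16
  J5 runs 4 units, time = 20
  J1 runs 4 units, time = 24
  J3 runs 4 units, time = 28
  J4 runs 2 units, time = 30
  J5 runs 1 units, time = 31
  J1 runs 4 units, time = 35
  J1 runs 1 units, time = 36
Finish times: [36, 8, 28, 30, 31]
Average turnaround = 133/5 = 26.6

26.6


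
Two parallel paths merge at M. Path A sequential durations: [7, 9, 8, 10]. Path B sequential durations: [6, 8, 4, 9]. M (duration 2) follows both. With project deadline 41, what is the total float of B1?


Forward pass: ES(B1) = sum of predecessors on chain B = 0
EF = ES + duration = 0 + 6 = 6
Backward pass: LF(M) = deadline = 41; LS(M) = 41 - 2 = 39
LF(B1) = LS(M) - sum(successors on chain B) = 39 - 21 = 18
LS = LF - duration = 18 - 6 = 12
Total float = LS - ES = 12 - 0 = 12

12


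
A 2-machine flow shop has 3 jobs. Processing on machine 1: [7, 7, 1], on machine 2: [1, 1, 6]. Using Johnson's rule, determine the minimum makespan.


Apply Johnson's rule:
  Group 1 (a <= b): [(3, 1, 6)]
  Group 2 (a > b): [(1, 7, 1), (2, 7, 1)]
Optimal job order: [3, 1, 2]
Schedule:
  Job 3: M1 done at 1, M2 done at 7
  Job 1: M1 done at 8, M2 done at 9
  Job 2: M1 done at 15, M2 done at 16
Makespan = 16

16


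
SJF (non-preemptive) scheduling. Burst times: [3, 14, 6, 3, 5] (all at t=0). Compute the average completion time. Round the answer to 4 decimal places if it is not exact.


SJF order (ascending): [3, 3, 5, 6, 14]
Completion times:
  Job 1: burst=3, C=3
  Job 2: burst=3, C=6
  Job 3: burst=5, C=11
  Job 4: burst=6, C=17
  Job 5: burst=14, C=31
Average completion = 68/5 = 13.6

13.6


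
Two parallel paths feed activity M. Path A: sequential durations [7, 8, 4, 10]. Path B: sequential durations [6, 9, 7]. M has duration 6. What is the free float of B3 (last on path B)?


ES(B3) = sum of predecessors on chain B = 15
EF(B3) = ES + duration = 15 + 7 = 22
Successor of B3 is M. ES(M) = max(sum(A), sum(B)) = max(29, 22) = 29
Free float = ES(successor) - EF(current) = 29 - 22 = 7

7


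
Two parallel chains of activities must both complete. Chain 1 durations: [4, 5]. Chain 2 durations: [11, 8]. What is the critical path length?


Path A total = 4 + 5 = 9
Path B total = 11 + 8 = 19
Critical path = longest path = max(9, 19) = 19

19


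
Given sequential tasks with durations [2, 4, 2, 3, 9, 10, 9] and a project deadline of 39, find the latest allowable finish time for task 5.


LF(activity 5) = deadline - sum of successor durations
Successors: activities 6 through 7 with durations [10, 9]
Sum of successor durations = 19
LF = 39 - 19 = 20

20


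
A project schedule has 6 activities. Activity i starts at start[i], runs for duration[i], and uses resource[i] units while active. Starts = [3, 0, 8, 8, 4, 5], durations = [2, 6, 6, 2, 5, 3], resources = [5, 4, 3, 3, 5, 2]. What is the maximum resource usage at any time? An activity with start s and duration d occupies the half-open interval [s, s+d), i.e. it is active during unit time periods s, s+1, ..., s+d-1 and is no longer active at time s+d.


Each activity i is active on [start_i, start_i + duration_i).
Compute total resource usage per time slot:
  t=0: active resources = [4], total = 4
  t=1: active resources = [4], total = 4
  t=2: active resources = [4], total = 4
  t=3: active resources = [5, 4], total = 9
  t=4: active resources = [5, 4, 5], total = 14
  t=5: active resources = [4, 5, 2], total = 11
  t=6: active resources = [5, 2], total = 7
  t=7: active resources = [5, 2], total = 7
  t=8: active resources = [3, 3, 5], total = 11
  t=9: active resources = [3, 3], total = 6
  t=10: active resources = [3], total = 3
  t=11: active resources = [3], total = 3
  t=12: active resources = [3], total = 3
  t=13: active resources = [3], total = 3
Peak resource demand = 14

14


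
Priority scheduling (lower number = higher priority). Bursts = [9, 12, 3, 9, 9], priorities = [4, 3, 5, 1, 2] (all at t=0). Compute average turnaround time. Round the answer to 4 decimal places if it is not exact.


Sort by priority (ascending = highest first):
Order: [(1, 9), (2, 9), (3, 12), (4, 9), (5, 3)]
Completion times:
  Priority 1, burst=9, C=9
  Priority 2, burst=9, C=18
  Priority 3, burst=12, C=30
  Priority 4, burst=9, C=39
  Priority 5, burst=3, C=42
Average turnaround = 138/5 = 27.6

27.6


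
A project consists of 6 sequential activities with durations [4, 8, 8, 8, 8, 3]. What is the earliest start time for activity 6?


Activity 6 starts after activities 1 through 5 complete.
Predecessor durations: [4, 8, 8, 8, 8]
ES = 4 + 8 + 8 + 8 + 8 = 36

36


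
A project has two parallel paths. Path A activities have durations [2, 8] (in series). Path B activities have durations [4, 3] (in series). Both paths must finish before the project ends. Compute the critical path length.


Path A total = 2 + 8 = 10
Path B total = 4 + 3 = 7
Critical path = longest path = max(10, 7) = 10

10


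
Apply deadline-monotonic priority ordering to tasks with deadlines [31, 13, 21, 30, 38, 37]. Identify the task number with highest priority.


Sort tasks by relative deadline (ascending):
  Task 2: deadline = 13
  Task 3: deadline = 21
  Task 4: deadline = 30
  Task 1: deadline = 31
  Task 6: deadline = 37
  Task 5: deadline = 38
Priority order (highest first): [2, 3, 4, 1, 6, 5]
Highest priority task = 2

2


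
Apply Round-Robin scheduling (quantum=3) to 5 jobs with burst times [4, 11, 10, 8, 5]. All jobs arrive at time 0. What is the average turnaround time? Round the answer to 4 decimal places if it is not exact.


Time quantum = 3
Execution trace:
  J1 runs 3 units, time = 3
  J2 runs 3 units, time = 6
  J3 runs 3 units, time = 9
  J4 runs 3 units, time = 12
  J5 runs 3 units, time = 15
  J1 runs 1 units, time = 16
  J2 runs 3 units, time = 19
  J3 runs 3 units, time = 22
  J4 runs 3 units, time = 25
  J5 runs 2 units, time = 27
  J2 runs 3 units, time = 30
  J3 runs 3 units, time = 33
  J4 runs 2 units, time = 35
  J2 runs 2 units, time = 37
  J3 runs 1 units, time = 38
Finish times: [16, 37, 38, 35, 27]
Average turnaround = 153/5 = 30.6

30.6


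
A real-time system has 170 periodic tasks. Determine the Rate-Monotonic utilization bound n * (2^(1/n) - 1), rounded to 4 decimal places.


Compute 2^(1/170) = 1.0040856600
Subtract 1: 1.0040856600 - 1 = 0.0040856600
Multiply by n: 170 * 0.0040856600 = 0.6945622000
Round to 4 dp: 0.6946

0.6946


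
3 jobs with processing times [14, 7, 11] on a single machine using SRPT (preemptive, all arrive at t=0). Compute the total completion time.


Since all jobs arrive at t=0, SRPT equals SPT ordering.
SPT order: [7, 11, 14]
Completion times:
  Job 1: p=7, C=7
  Job 2: p=11, C=18
  Job 3: p=14, C=32
Total completion time = 7 + 18 + 32 = 57

57


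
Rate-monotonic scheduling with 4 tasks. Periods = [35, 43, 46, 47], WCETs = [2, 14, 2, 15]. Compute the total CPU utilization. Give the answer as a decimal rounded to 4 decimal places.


Compute individual utilizations (exact fractions):
  Task 1: C/T = 2/35 (approx. 0.0571)
  Task 2: C/T = 14/43 (approx. 0.3256)
  Task 3: C/T = 2/46 = 1/23 (approx. 0.0435)
  Task 4: C/T = 15/47 (approx. 0.3191)
Total utilization U = 2/35 + 14/43 + 1/23 + 15/47 = 1212616/1626905
Rounded to 4 decimal places: U = 0.7454
RM (Liu & Layland) bound for 4 tasks = 0.756828; compare with U = 1212616/1626905 (approx. 0.745351)
U <= bound, so schedulable by RM sufficient condition.

0.7454


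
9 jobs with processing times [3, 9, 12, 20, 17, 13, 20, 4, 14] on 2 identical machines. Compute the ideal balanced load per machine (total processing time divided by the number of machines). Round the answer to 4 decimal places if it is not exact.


Total processing time = 3 + 9 + 12 + 20 + 17 + 13 + 20 + 4 + 14 = 112
Number of machines = 2
Ideal balanced load = 112 / 2 = 56.0

56.0


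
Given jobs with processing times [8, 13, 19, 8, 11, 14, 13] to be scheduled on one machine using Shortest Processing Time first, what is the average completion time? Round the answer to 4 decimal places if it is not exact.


Sort jobs by processing time (SPT order): [8, 8, 11, 13, 13, 14, 19]
Compute completion times sequentially:
  Job 1: processing = 8, completes at 8
  Job 2: processing = 8, completes at 16
  Job 3: processing = 11, completes at 27
  Job 4: processing = 13, completes at 40
  Job 5: processing = 13, completes at 53
  Job 6: processing = 14, completes at 67
  Job 7: processing = 19, completes at 86
Sum of completion times = 297
Average completion time = 297/7 = 42.4286

42.4286


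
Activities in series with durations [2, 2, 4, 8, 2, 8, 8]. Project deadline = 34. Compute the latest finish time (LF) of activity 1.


LF(activity 1) = deadline - sum of successor durations
Successors: activities 2 through 7 with durations [2, 4, 8, 2, 8, 8]
Sum of successor durations = 32
LF = 34 - 32 = 2

2


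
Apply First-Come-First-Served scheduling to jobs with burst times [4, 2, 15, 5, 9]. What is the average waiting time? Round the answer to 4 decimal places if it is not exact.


FCFS order (as given): [4, 2, 15, 5, 9]
Waiting times:
  Job 1: wait = 0
  Job 2: wait = 4
  Job 3: wait = 6
  Job 4: wait = 21
  Job 5: wait = 26
Sum of waiting times = 57
Average waiting time = 57/5 = 11.4

11.4


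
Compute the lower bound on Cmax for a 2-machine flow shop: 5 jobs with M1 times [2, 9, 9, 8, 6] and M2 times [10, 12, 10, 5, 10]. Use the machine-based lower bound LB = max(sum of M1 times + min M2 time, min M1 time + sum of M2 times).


LB1 = sum(M1 times) + min(M2 times) = 34 + 5 = 39
LB2 = min(M1 times) + sum(M2 times) = 2 + 47 = 49
Lower bound = max(LB1, LB2) = max(39, 49) = 49

49


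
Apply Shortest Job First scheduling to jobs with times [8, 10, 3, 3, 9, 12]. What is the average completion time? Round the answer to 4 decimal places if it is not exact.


SJF order (ascending): [3, 3, 8, 9, 10, 12]
Completion times:
  Job 1: burst=3, C=3
  Job 2: burst=3, C=6
  Job 3: burst=8, C=14
  Job 4: burst=9, C=23
  Job 5: burst=10, C=33
  Job 6: burst=12, C=45
Average completion = 124/6 = 20.6667

20.6667


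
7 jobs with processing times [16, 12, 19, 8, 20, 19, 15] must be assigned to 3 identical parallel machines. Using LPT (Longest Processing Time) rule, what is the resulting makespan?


Sort jobs in decreasing order (LPT): [20, 19, 19, 16, 15, 12, 8]
Assign each job to the least loaded machine:
  Machine 1: jobs [20, 12, 8], load = 40
  Machine 2: jobs [19, 16], load = 35
  Machine 3: jobs [19, 15], load = 34
Makespan = max load = 40

40


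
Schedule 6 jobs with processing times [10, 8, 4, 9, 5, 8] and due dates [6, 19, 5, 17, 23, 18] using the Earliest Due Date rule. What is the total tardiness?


Sort by due date (EDD order): [(4, 5), (10, 6), (9, 17), (8, 18), (8, 19), (5, 23)]
Compute completion times and tardiness:
  Job 1: p=4, d=5, C=4, tardiness=max(0,4-5)=0
  Job 2: p=10, d=6, C=14, tardiness=max(0,14-6)=8
  Job 3: p=9, d=17, C=23, tardiness=max(0,23-17)=6
  Job 4: p=8, d=18, C=31, tardiness=max(0,31-18)=13
  Job 5: p=8, d=19, C=39, tardiness=max(0,39-19)=20
  Job 6: p=5, d=23, C=44, tardiness=max(0,44-23)=21
Total tardiness = 68

68


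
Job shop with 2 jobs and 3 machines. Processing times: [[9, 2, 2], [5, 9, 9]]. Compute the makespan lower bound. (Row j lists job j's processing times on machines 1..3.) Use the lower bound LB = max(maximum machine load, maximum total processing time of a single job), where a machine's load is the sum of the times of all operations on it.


Machine loads:
  Machine 1: 9 + 5 = 14
  Machine 2: 2 + 9 = 11
  Machine 3: 2 + 9 = 11
Max machine load = 14
Job totals:
  Job 1: 13
  Job 2: 23
Max job total = 23
Lower bound = max(14, 23) = 23

23


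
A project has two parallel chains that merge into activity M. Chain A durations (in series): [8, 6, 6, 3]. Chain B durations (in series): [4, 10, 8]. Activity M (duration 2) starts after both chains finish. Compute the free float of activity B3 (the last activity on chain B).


ES(B3) = sum of predecessors on chain B = 14
EF(B3) = ES + duration = 14 + 8 = 22
Successor of B3 is M. ES(M) = max(sum(A), sum(B)) = max(23, 22) = 23
Free float = ES(successor) - EF(current) = 23 - 22 = 1

1


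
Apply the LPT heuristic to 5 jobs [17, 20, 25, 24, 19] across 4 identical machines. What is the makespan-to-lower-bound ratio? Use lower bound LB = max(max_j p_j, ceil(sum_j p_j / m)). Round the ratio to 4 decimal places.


LPT order: [25, 24, 20, 19, 17]
Machine loads after assignment: [25, 24, 20, 36]
LPT makespan = 36
Lower bound = max(max_job, ceil(total/4)) = max(25, 27) = 27
Ratio = 36 / 27 = 1.3333

1.3333


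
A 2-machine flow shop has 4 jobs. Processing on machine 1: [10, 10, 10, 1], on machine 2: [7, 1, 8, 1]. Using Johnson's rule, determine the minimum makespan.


Apply Johnson's rule:
  Group 1 (a <= b): [(4, 1, 1)]
  Group 2 (a > b): [(3, 10, 8), (1, 10, 7), (2, 10, 1)]
Optimal job order: [4, 3, 1, 2]
Schedule:
  Job 4: M1 done at 1, M2 done at 2
  Job 3: M1 done at 11, M2 done at 19
  Job 1: M1 done at 21, M2 done at 28
  Job 2: M1 done at 31, M2 done at 32
Makespan = 32

32


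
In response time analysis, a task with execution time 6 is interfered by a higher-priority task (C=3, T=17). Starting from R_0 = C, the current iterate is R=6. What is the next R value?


R_next = C + ceil(R_prev / T_hp) * C_hp
ceil(6 / 17) = ceil(0.3529) = 1
Interference = 1 * 3 = 3
R_next = 6 + 3 = 9

9


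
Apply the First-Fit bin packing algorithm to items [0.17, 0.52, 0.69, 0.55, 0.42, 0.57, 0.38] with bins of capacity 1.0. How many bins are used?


Place items sequentially using First-Fit:
  Item 0.17 -> new Bin 1
  Item 0.52 -> Bin 1 (now 0.69)
  Item 0.69 -> new Bin 2
  Item 0.55 -> new Bin 3
  Item 0.42 -> Bin 3 (now 0.97)
  Item 0.57 -> new Bin 4
  Item 0.38 -> Bin 4 (now 0.95)
Total bins used = 4

4


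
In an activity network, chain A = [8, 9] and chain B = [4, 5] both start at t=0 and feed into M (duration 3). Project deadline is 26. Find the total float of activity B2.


Forward pass: ES(B2) = sum of predecessors on chain B = 4
EF = ES + duration = 4 + 5 = 9
Backward pass: LF(M) = deadline = 26; LS(M) = 26 - 3 = 23
LF(B2) = LS(M) - sum(successors on chain B) = 23 - 0 = 23
LS = LF - duration = 23 - 5 = 18
Total float = LS - ES = 18 - 4 = 14

14


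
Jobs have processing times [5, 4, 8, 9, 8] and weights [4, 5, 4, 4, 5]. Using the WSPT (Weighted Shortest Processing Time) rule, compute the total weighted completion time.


Compute p/w ratios and sort ascending (WSPT): [(4, 5), (5, 4), (8, 5), (8, 4), (9, 4)]
Compute weighted completion times:
  Job (p=4,w=5): C=4, w*C=5*4=20
  Job (p=5,w=4): C=9, w*C=4*9=36
  Job (p=8,w=5): C=17, w*C=5*17=85
  Job (p=8,w=4): C=25, w*C=4*25=100
  Job (p=9,w=4): C=34, w*C=4*34=136
Total weighted completion time = 377

377


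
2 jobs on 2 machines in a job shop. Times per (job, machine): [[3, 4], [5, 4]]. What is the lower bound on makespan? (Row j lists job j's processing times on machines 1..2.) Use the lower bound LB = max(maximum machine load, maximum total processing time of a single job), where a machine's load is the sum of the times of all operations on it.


Machine loads:
  Machine 1: 3 + 5 = 8
  Machine 2: 4 + 4 = 8
Max machine load = 8
Job totals:
  Job 1: 7
  Job 2: 9
Max job total = 9
Lower bound = max(8, 9) = 9

9


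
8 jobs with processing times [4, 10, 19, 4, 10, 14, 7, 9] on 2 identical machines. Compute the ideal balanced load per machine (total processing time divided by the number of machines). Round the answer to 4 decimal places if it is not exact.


Total processing time = 4 + 10 + 19 + 4 + 10 + 14 + 7 + 9 = 77
Number of machines = 2
Ideal balanced load = 77 / 2 = 38.5

38.5


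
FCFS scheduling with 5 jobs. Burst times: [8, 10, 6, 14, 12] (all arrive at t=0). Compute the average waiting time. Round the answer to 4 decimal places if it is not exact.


FCFS order (as given): [8, 10, 6, 14, 12]
Waiting times:
  Job 1: wait = 0
  Job 2: wait = 8
  Job 3: wait = 18
  Job 4: wait = 24
  Job 5: wait = 38
Sum of waiting times = 88
Average waiting time = 88/5 = 17.6

17.6


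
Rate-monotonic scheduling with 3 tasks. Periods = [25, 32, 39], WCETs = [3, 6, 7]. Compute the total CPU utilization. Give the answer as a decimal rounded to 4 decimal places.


Compute individual utilizations (exact fractions):
  Task 1: C/T = 3/25 (approx. 0.12)
  Task 2: C/T = 6/32 = 3/16 (approx. 0.1875)
  Task 3: C/T = 7/39 (approx. 0.1795)
Total utilization U = 3/25 + 3/16 + 7/39 = 7597/15600
Rounded to 4 decimal places: U = 0.4870
RM (Liu & Layland) bound for 3 tasks = 0.779763; compare with U = 7597/15600 (approx. 0.486987)
U <= bound, so schedulable by RM sufficient condition.

0.4870


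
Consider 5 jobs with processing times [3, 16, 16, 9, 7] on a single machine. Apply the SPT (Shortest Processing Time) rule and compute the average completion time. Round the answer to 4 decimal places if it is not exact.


Sort jobs by processing time (SPT order): [3, 7, 9, 16, 16]
Compute completion times sequentially:
  Job 1: processing = 3, completes at 3
  Job 2: processing = 7, completes at 10
  Job 3: processing = 9, completes at 19
  Job 4: processing = 16, completes at 35
  Job 5: processing = 16, completes at 51
Sum of completion times = 118
Average completion time = 118/5 = 23.6

23.6


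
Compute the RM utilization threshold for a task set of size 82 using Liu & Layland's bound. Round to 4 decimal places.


Compute 2^(1/82) = 1.0084888420
Subtract 1: 1.0084888420 - 1 = 0.0084888420
Multiply by n: 82 * 0.0084888420 = 0.6960850440
Round to 4 dp: 0.6961

0.6961


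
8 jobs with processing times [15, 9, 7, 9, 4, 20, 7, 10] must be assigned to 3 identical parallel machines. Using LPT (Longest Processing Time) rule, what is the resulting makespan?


Sort jobs in decreasing order (LPT): [20, 15, 10, 9, 9, 7, 7, 4]
Assign each job to the least loaded machine:
  Machine 1: jobs [20, 7], load = 27
  Machine 2: jobs [15, 9, 4], load = 28
  Machine 3: jobs [10, 9, 7], load = 26
Makespan = max load = 28

28


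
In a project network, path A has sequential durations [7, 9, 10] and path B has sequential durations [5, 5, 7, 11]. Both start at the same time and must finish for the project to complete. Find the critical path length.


Path A total = 7 + 9 + 10 = 26
Path B total = 5 + 5 + 7 + 11 = 28
Critical path = longest path = max(26, 28) = 28

28


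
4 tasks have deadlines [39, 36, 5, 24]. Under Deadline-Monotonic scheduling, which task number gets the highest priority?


Sort tasks by relative deadline (ascending):
  Task 3: deadline = 5
  Task 4: deadline = 24
  Task 2: deadline = 36
  Task 1: deadline = 39
Priority order (highest first): [3, 4, 2, 1]
Highest priority task = 3

3


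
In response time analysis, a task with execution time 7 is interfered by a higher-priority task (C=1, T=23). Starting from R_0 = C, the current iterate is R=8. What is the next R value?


R_next = C + ceil(R_prev / T_hp) * C_hp
ceil(8 / 23) = ceil(0.3478) = 1
Interference = 1 * 1 = 1
R_next = 7 + 1 = 8
R_next = R_prev, so the iteration has converged (response time = 8).

8


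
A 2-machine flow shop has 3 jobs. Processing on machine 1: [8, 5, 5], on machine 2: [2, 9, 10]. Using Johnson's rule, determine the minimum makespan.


Apply Johnson's rule:
  Group 1 (a <= b): [(2, 5, 9), (3, 5, 10)]
  Group 2 (a > b): [(1, 8, 2)]
Optimal job order: [2, 3, 1]
Schedule:
  Job 2: M1 done at 5, M2 done at 14
  Job 3: M1 done at 10, M2 done at 24
  Job 1: M1 done at 18, M2 done at 26
Makespan = 26

26


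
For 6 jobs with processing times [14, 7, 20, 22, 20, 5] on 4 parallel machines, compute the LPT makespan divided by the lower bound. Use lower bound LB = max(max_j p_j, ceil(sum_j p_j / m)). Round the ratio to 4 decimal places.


LPT order: [22, 20, 20, 14, 7, 5]
Machine loads after assignment: [22, 25, 20, 21]
LPT makespan = 25
Lower bound = max(max_job, ceil(total/4)) = max(22, 22) = 22
Ratio = 25 / 22 = 1.1364

1.1364


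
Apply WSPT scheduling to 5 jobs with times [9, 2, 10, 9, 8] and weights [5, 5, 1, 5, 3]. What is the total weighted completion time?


Compute p/w ratios and sort ascending (WSPT): [(2, 5), (9, 5), (9, 5), (8, 3), (10, 1)]
Compute weighted completion times:
  Job (p=2,w=5): C=2, w*C=5*2=10
  Job (p=9,w=5): C=11, w*C=5*11=55
  Job (p=9,w=5): C=20, w*C=5*20=100
  Job (p=8,w=3): C=28, w*C=3*28=84
  Job (p=10,w=1): C=38, w*C=1*38=38
Total weighted completion time = 287

287
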